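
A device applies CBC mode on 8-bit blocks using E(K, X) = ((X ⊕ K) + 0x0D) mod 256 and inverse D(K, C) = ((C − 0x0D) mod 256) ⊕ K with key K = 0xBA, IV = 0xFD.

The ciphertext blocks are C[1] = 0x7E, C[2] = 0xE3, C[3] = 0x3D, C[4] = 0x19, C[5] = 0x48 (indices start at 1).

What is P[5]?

P[5] = 0x98

CBC decryption: P_i = D(K, C_i) ⊕ C_{i−1}, with C_{0} = IV.
P[5]: D(K, 0x48) = 0x81; 0x81 ⊕ 0x19 = 0x98.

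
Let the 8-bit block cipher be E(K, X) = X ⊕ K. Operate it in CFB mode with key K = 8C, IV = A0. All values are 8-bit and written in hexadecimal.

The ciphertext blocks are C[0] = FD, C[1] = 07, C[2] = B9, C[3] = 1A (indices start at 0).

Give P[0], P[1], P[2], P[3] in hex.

P[0] = D1, P[1] = 76, P[2] = 32, P[3] = 2F

CFB decryption: P_i = C_i ⊕ E(K, C_{i−1}), with C_{−1} = IV.
P[0]: E(K, A0) = 2C; FD ⊕ 2C = D1.
P[1]: E(K, FD) = 71; 07 ⊕ 71 = 76.
P[2]: E(K, 07) = 8B; B9 ⊕ 8B = 32.
P[3]: E(K, B9) = 35; 1A ⊕ 35 = 2F.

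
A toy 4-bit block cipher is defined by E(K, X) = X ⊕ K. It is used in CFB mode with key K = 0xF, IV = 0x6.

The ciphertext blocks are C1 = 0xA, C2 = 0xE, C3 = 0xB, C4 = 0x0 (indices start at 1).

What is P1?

P1 = 0x3

CFB decryption: P_i = C_i ⊕ E(K, C_{i−1}), with C_{0} = IV.
P1: E(K, 0x6) = 0x9; 0xA ⊕ 0x9 = 0x3.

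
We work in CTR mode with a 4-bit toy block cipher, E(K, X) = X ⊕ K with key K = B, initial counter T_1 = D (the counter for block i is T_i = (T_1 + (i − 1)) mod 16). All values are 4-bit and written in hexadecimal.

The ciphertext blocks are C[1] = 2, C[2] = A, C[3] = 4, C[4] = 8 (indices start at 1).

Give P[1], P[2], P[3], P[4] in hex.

P[1] = 4, P[2] = F, P[3] = 0, P[4] = 3

CTR decryption: S_i = E(K, T_i) where T_i is the counter for block i; P_i = C_i ⊕ S_i.
P[1]: T = D, S = E(K, T) = 6; 2 ⊕ 6 = 4.
P[2]: T = E, S = E(K, T) = 5; A ⊕ 5 = F.
P[3]: T = F, S = E(K, T) = 4; 4 ⊕ 4 = 0.
P[4]: T = 0, S = E(K, T) = B; 8 ⊕ B = 3.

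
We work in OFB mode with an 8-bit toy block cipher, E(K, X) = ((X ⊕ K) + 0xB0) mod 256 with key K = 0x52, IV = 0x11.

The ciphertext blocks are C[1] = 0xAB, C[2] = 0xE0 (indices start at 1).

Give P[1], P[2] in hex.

OFB decryption: S_i = E(K, S_{i−1}) with S_{0} = IV; P_i = C_i ⊕ S_i.
P[1]: S = E(K, 0x11) = 0xF3; 0xAB ⊕ 0xF3 = 0x58.
P[2]: S = E(K, 0xF3) = 0x51; 0xE0 ⊕ 0x51 = 0xB1.

P[1] = 0x58, P[2] = 0xB1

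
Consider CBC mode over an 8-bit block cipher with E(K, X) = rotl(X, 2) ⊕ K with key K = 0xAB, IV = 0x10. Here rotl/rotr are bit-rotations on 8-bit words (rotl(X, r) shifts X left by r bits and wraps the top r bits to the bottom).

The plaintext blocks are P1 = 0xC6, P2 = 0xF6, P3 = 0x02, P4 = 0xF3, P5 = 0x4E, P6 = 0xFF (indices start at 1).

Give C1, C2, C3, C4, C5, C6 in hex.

CBC encryption: C_i = E(K, P_i ⊕ C_{i−1}), with C_{0} = IV.
C1: P1 ⊕ 0x10 = 0xD6; E(K, 0xD6) = 0xF0.
C2: P2 ⊕ 0xF0 = 0x06; E(K, 0x06) = 0xB3.
C3: P3 ⊕ 0xB3 = 0xB1; E(K, 0xB1) = 0x6D.
C4: P4 ⊕ 0x6D = 0x9E; E(K, 0x9E) = 0xD1.
C5: P5 ⊕ 0xD1 = 0x9F; E(K, 0x9F) = 0xD5.
C6: P6 ⊕ 0xD5 = 0x2A; E(K, 0x2A) = 0x03.

C1 = 0xF0, C2 = 0xB3, C3 = 0x6D, C4 = 0xD1, C5 = 0xD5, C6 = 0x03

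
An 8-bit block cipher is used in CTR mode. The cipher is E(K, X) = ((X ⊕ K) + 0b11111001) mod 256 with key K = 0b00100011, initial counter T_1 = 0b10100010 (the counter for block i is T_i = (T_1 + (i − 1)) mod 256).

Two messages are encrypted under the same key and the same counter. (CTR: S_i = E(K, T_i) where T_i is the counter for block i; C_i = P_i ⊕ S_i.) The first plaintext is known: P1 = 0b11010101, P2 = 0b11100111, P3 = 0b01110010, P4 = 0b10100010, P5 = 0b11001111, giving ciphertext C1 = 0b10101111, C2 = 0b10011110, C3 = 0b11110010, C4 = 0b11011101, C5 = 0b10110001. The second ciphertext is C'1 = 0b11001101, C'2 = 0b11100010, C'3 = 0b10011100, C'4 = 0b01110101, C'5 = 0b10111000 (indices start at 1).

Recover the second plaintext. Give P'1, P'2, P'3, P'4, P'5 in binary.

P'1 = 0b10110111, P'2 = 0b10011011, P'3 = 0b00011100, P'4 = 0b00001010, P'5 = 0b11000110

In CTR with a reused counter, both messages share the same keystream S_i, so C_i ⊕ C'_i = P_i ⊕ P'_i and thus P'_i = P_i ⊕ C_i ⊕ C'_i.
P'1: 0b11010101 ⊕ 0b10101111 ⊕ 0b11001101 = 0b10110111.
P'2: 0b11100111 ⊕ 0b10011110 ⊕ 0b11100010 = 0b10011011.
P'3: 0b01110010 ⊕ 0b11110010 ⊕ 0b10011100 = 0b00011100.
P'4: 0b10100010 ⊕ 0b11011101 ⊕ 0b01110101 = 0b00001010.
P'5: 0b11001111 ⊕ 0b10110001 ⊕ 0b10111000 = 0b11000110.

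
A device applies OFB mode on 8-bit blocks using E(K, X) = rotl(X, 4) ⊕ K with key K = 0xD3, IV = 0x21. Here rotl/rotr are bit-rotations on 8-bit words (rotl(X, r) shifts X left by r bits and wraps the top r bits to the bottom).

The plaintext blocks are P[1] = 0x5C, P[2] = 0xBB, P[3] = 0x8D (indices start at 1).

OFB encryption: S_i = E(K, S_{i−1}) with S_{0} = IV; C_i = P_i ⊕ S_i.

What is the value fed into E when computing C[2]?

C[1]: S = E(K, 0x21) = 0xC1; 0x5C ⊕ 0xC1 = 0x9D.
C[2]: S = E(K, 0xC1) = 0xCF; 0xBB ⊕ 0xCF = 0x74.
So the input to E for block [2] is 0xC1.

0xC1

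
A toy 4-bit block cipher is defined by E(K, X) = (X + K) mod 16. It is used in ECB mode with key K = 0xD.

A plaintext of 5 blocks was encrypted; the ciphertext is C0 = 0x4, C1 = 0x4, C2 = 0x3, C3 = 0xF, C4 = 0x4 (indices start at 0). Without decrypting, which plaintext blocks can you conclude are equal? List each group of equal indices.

P0 = P1 = P4

ECB encrypts each block independently with the same key, so equal ciphertext blocks imply equal plaintext blocks.
C0 = C1 = C4 = 0x4, so P0 = P1 = P4.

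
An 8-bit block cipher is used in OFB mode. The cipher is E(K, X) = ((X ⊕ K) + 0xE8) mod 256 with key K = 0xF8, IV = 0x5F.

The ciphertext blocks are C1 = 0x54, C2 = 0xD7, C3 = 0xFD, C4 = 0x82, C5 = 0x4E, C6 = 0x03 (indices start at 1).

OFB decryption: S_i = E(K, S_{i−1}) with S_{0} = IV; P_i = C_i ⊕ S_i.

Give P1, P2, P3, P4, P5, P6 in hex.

P1 = 0xDB, P2 = 0x88, P3 = 0x72, P4 = 0xDD, P5 = 0xC1, P6 = 0x5C

P1: S = E(K, 0x5F) = 0x8F; 0x54 ⊕ 0x8F = 0xDB.
P2: S = E(K, 0x8F) = 0x5F; 0xD7 ⊕ 0x5F = 0x88.
P3: S = E(K, 0x5F) = 0x8F; 0xFD ⊕ 0x8F = 0x72.
P4: S = E(K, 0x8F) = 0x5F; 0x82 ⊕ 0x5F = 0xDD.
P5: S = E(K, 0x5F) = 0x8F; 0x4E ⊕ 0x8F = 0xC1.
P6: S = E(K, 0x8F) = 0x5F; 0x03 ⊕ 0x5F = 0x5C.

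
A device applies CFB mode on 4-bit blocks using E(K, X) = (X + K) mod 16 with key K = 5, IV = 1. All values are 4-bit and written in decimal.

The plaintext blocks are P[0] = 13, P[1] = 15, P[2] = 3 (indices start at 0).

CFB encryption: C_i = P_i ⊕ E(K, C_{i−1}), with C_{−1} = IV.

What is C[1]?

C[1] = 15

C[0]: E(K, 1) = 6; 13 ⊕ 6 = 11.
C[1]: E(K, 11) = 0; 15 ⊕ 0 = 15.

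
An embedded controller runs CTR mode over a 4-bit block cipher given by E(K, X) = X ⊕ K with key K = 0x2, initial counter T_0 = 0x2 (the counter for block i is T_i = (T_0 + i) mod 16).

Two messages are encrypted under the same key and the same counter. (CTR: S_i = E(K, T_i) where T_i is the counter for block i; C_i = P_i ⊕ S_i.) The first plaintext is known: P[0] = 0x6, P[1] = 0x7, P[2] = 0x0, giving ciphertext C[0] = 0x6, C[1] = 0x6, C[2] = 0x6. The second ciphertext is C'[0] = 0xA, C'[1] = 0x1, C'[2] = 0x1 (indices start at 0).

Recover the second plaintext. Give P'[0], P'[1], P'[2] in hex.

In CTR with a reused counter, both messages share the same keystream S_i, so C_i ⊕ C'_i = P_i ⊕ P'_i and thus P'_i = P_i ⊕ C_i ⊕ C'_i.
P'[0]: 0x6 ⊕ 0x6 ⊕ 0xA = 0xA.
P'[1]: 0x7 ⊕ 0x6 ⊕ 0x1 = 0x0.
P'[2]: 0x0 ⊕ 0x6 ⊕ 0x1 = 0x7.

P'[0] = 0xA, P'[1] = 0x0, P'[2] = 0x7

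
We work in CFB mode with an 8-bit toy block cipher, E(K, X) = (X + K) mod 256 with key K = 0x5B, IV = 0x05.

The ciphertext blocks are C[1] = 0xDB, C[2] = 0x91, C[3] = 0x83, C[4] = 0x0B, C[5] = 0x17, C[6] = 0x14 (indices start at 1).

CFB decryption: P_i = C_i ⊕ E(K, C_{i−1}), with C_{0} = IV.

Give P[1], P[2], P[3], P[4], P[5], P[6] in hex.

P[1]: E(K, 0x05) = 0x60; 0xDB ⊕ 0x60 = 0xBB.
P[2]: E(K, 0xDB) = 0x36; 0x91 ⊕ 0x36 = 0xA7.
P[3]: E(K, 0x91) = 0xEC; 0x83 ⊕ 0xEC = 0x6F.
P[4]: E(K, 0x83) = 0xDE; 0x0B ⊕ 0xDE = 0xD5.
P[5]: E(K, 0x0B) = 0x66; 0x17 ⊕ 0x66 = 0x71.
P[6]: E(K, 0x17) = 0x72; 0x14 ⊕ 0x72 = 0x66.

P[1] = 0xBB, P[2] = 0xA7, P[3] = 0x6F, P[4] = 0xD5, P[5] = 0x71, P[6] = 0x66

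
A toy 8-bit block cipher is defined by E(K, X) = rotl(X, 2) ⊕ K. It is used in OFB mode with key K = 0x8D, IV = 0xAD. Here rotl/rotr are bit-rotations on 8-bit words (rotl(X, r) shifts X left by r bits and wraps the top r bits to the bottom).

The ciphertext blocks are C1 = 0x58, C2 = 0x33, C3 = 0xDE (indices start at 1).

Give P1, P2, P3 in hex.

OFB decryption: S_i = E(K, S_{i−1}) with S_{0} = IV; P_i = C_i ⊕ S_i.
P1: S = E(K, 0xAD) = 0x3B; 0x58 ⊕ 0x3B = 0x63.
P2: S = E(K, 0x3B) = 0x61; 0x33 ⊕ 0x61 = 0x52.
P3: S = E(K, 0x61) = 0x08; 0xDE ⊕ 0x08 = 0xD6.

P1 = 0x63, P2 = 0x52, P3 = 0xD6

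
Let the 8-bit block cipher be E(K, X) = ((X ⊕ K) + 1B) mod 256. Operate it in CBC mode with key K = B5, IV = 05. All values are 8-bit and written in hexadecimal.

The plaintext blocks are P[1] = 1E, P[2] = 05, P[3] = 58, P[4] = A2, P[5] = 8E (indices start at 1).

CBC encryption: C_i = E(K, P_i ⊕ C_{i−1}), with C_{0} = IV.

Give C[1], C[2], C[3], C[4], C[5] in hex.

C[1]: P[1] ⊕ 05 = 1B; E(K, 1B) = C9.
C[2]: P[2] ⊕ C9 = CC; E(K, CC) = 94.
C[3]: P[3] ⊕ 94 = CC; E(K, CC) = 94.
C[4]: P[4] ⊕ 94 = 36; E(K, 36) = 9E.
C[5]: P[5] ⊕ 9E = 10; E(K, 10) = C0.

C[1] = C9, C[2] = 94, C[3] = 94, C[4] = 9E, C[5] = C0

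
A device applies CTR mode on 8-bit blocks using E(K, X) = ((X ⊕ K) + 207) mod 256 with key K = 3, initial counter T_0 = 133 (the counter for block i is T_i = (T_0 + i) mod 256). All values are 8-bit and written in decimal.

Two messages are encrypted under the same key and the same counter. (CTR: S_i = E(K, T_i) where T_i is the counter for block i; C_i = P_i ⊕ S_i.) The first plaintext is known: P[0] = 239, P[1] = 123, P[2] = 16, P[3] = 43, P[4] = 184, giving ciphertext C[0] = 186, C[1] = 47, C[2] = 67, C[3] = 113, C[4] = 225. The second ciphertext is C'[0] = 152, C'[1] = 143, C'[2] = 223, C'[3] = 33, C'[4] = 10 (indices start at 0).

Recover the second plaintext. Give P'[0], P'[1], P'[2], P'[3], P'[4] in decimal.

In CTR with a reused counter, both messages share the same keystream S_i, so C_i ⊕ C'_i = P_i ⊕ P'_i and thus P'_i = P_i ⊕ C_i ⊕ C'_i.
P'[0]: 239 ⊕ 186 ⊕ 152 = 205.
P'[1]: 123 ⊕ 47 ⊕ 143 = 219.
P'[2]: 16 ⊕ 67 ⊕ 223 = 140.
P'[3]: 43 ⊕ 113 ⊕ 33 = 123.
P'[4]: 184 ⊕ 225 ⊕ 10 = 83.

P'[0] = 205, P'[1] = 219, P'[2] = 140, P'[3] = 123, P'[4] = 83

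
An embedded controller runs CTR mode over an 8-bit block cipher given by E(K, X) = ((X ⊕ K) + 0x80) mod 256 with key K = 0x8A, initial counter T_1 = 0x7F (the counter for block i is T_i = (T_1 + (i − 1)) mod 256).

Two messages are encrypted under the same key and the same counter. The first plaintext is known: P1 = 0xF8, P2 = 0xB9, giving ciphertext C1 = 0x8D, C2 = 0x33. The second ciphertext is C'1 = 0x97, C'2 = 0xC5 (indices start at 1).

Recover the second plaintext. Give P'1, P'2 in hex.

P'1 = 0xE2, P'2 = 0x4F

In CTR with a reused counter, both messages share the same keystream S_i, so C_i ⊕ C'_i = P_i ⊕ P'_i and thus P'_i = P_i ⊕ C_i ⊕ C'_i.
P'1: 0xF8 ⊕ 0x8D ⊕ 0x97 = 0xE2.
P'2: 0xB9 ⊕ 0x33 ⊕ 0xC5 = 0x4F.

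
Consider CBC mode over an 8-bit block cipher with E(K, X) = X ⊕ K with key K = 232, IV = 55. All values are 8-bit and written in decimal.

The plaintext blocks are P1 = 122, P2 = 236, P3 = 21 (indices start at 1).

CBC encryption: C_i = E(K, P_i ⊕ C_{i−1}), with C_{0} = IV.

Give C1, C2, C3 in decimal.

C1 = 165, C2 = 161, C3 = 92

C1: P1 ⊕ 55 = 77; E(K, 77) = 165.
C2: P2 ⊕ 165 = 73; E(K, 73) = 161.
C3: P3 ⊕ 161 = 180; E(K, 180) = 92.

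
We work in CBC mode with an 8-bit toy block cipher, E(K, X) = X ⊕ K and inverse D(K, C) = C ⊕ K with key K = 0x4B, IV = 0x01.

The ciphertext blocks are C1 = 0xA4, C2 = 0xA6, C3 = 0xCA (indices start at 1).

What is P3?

CBC decryption: P_i = D(K, C_i) ⊕ C_{i−1}, with C_{0} = IV.
P3: D(K, 0xCA) = 0x81; 0x81 ⊕ 0xA6 = 0x27.

P3 = 0x27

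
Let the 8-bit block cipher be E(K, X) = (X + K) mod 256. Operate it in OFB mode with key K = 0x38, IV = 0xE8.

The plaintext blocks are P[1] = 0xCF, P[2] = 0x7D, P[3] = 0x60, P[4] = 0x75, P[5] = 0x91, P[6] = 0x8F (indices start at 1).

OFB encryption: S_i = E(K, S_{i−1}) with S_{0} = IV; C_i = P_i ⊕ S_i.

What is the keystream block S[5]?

C[1]: S = E(K, 0xE8) = 0x20; 0xCF ⊕ 0x20 = 0xEF.
C[2]: S = E(K, 0x20) = 0x58; 0x7D ⊕ 0x58 = 0x25.
C[3]: S = E(K, 0x58) = 0x90; 0x60 ⊕ 0x90 = 0xF0.
C[4]: S = E(K, 0x90) = 0xC8; 0x75 ⊕ 0xC8 = 0xBD.
C[5]: S = E(K, 0xC8) = 0x00; 0x91 ⊕ 0x00 = 0x91.
So S[5] = 0x00.

0x00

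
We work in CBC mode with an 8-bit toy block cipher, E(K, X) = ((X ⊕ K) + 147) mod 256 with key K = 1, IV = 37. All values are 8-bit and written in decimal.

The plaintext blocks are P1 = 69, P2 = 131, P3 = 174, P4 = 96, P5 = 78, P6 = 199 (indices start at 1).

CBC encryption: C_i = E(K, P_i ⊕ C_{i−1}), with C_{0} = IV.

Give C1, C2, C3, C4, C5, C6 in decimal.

C1 = 244, C2 = 9, C3 = 57, C4 = 235, C5 = 55, C6 = 132

C1: P1 ⊕ 37 = 96; E(K, 96) = 244.
C2: P2 ⊕ 244 = 119; E(K, 119) = 9.
C3: P3 ⊕ 9 = 167; E(K, 167) = 57.
C4: P4 ⊕ 57 = 89; E(K, 89) = 235.
C5: P5 ⊕ 235 = 165; E(K, 165) = 55.
C6: P6 ⊕ 55 = 240; E(K, 240) = 132.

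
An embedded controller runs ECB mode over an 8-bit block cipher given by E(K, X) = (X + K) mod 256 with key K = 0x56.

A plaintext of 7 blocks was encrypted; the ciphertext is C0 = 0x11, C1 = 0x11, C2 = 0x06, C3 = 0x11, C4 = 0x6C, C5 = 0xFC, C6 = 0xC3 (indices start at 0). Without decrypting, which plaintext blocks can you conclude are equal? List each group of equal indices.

P0 = P1 = P3

ECB encrypts each block independently with the same key, so equal ciphertext blocks imply equal plaintext blocks.
C0 = C1 = C3 = 0x11, so P0 = P1 = P3.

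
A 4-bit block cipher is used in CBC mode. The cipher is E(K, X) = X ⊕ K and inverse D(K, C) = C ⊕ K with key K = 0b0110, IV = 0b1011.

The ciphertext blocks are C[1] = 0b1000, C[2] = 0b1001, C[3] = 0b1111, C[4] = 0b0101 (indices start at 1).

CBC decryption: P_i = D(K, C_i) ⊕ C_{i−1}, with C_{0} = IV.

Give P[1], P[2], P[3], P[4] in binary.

P[1]: D(K, 0b1000) = 0b1110; 0b1110 ⊕ 0b1011 = 0b0101.
P[2]: D(K, 0b1001) = 0b1111; 0b1111 ⊕ 0b1000 = 0b0111.
P[3]: D(K, 0b1111) = 0b1001; 0b1001 ⊕ 0b1001 = 0b0000.
P[4]: D(K, 0b0101) = 0b0011; 0b0011 ⊕ 0b1111 = 0b1100.

P[1] = 0b0101, P[2] = 0b0111, P[3] = 0b0000, P[4] = 0b1100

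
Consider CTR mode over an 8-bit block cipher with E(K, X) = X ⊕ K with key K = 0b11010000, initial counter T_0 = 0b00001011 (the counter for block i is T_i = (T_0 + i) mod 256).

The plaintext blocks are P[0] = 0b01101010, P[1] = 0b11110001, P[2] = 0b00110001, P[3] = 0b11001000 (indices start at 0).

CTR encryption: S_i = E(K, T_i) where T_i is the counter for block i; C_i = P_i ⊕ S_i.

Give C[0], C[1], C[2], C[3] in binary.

C[0]: T = 0b00001011, S = E(K, T) = 0b11011011; 0b01101010 ⊕ 0b11011011 = 0b10110001.
C[1]: T = 0b00001100, S = E(K, T) = 0b11011100; 0b11110001 ⊕ 0b11011100 = 0b00101101.
C[2]: T = 0b00001101, S = E(K, T) = 0b11011101; 0b00110001 ⊕ 0b11011101 = 0b11101100.
C[3]: T = 0b00001110, S = E(K, T) = 0b11011110; 0b11001000 ⊕ 0b11011110 = 0b00010110.

C[0] = 0b10110001, C[1] = 0b00101101, C[2] = 0b11101100, C[3] = 0b00010110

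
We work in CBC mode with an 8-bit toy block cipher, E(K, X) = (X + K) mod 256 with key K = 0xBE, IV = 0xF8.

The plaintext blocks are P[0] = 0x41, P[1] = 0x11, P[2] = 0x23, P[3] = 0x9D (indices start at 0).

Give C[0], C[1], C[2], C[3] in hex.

C[0] = 0x77, C[1] = 0x24, C[2] = 0xC5, C[3] = 0x16

CBC encryption: C_i = E(K, P_i ⊕ C_{i−1}), with C_{−1} = IV.
C[0]: P[0] ⊕ 0xF8 = 0xB9; E(K, 0xB9) = 0x77.
C[1]: P[1] ⊕ 0x77 = 0x66; E(K, 0x66) = 0x24.
C[2]: P[2] ⊕ 0x24 = 0x07; E(K, 0x07) = 0xC5.
C[3]: P[3] ⊕ 0xC5 = 0x58; E(K, 0x58) = 0x16.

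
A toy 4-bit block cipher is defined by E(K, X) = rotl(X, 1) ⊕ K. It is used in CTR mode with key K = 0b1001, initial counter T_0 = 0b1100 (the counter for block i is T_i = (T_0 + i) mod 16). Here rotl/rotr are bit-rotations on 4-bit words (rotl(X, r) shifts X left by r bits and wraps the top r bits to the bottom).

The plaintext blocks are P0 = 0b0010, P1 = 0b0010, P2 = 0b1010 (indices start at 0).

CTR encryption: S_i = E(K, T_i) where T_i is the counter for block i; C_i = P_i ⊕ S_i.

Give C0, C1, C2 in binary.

C0 = 0b0010, C1 = 0b0000, C2 = 0b1110

C0: T = 0b1100, S = E(K, T) = 0b0000; 0b0010 ⊕ 0b0000 = 0b0010.
C1: T = 0b1101, S = E(K, T) = 0b0010; 0b0010 ⊕ 0b0010 = 0b0000.
C2: T = 0b1110, S = E(K, T) = 0b0100; 0b1010 ⊕ 0b0100 = 0b1110.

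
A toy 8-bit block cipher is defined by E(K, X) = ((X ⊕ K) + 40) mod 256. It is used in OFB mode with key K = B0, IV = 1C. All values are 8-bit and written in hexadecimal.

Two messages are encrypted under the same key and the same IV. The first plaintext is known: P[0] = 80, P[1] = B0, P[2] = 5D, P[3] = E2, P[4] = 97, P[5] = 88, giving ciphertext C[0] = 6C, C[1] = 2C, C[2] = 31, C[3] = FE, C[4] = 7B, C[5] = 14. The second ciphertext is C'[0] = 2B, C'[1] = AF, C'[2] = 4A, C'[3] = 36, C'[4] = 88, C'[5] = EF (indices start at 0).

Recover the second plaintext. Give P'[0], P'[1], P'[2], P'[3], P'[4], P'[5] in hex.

P'[0] = C7, P'[1] = 33, P'[2] = 26, P'[3] = 2A, P'[4] = 64, P'[5] = 73

In OFB with a reused IV, both messages share the same keystream S_i, so C_i ⊕ C'_i = P_i ⊕ P'_i and thus P'_i = P_i ⊕ C_i ⊕ C'_i.
P'[0]: 80 ⊕ 6C ⊕ 2B = C7.
P'[1]: B0 ⊕ 2C ⊕ AF = 33.
P'[2]: 5D ⊕ 31 ⊕ 4A = 26.
P'[3]: E2 ⊕ FE ⊕ 36 = 2A.
P'[4]: 97 ⊕ 7B ⊕ 88 = 64.
P'[5]: 88 ⊕ 14 ⊕ EF = 73.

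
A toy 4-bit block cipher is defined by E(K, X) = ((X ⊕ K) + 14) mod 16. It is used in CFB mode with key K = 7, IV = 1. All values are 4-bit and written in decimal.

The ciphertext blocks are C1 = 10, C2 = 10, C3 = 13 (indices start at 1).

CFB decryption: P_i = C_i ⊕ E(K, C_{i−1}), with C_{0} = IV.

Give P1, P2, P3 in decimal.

P1 = 14, P2 = 1, P3 = 6

P1: E(K, 1) = 4; 10 ⊕ 4 = 14.
P2: E(K, 10) = 11; 10 ⊕ 11 = 1.
P3: E(K, 10) = 11; 13 ⊕ 11 = 6.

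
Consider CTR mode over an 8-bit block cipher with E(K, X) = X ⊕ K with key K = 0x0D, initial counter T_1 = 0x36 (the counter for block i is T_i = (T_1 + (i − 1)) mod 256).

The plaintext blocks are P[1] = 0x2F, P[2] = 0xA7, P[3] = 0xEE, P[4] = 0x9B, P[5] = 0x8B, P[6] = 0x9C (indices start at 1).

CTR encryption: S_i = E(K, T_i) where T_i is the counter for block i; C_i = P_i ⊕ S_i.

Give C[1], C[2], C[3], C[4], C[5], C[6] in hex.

C[1] = 0x14, C[2] = 0x9D, C[3] = 0xDB, C[4] = 0xAF, C[5] = 0xBC, C[6] = 0xAA

C[1]: T = 0x36, S = E(K, T) = 0x3B; 0x2F ⊕ 0x3B = 0x14.
C[2]: T = 0x37, S = E(K, T) = 0x3A; 0xA7 ⊕ 0x3A = 0x9D.
C[3]: T = 0x38, S = E(K, T) = 0x35; 0xEE ⊕ 0x35 = 0xDB.
C[4]: T = 0x39, S = E(K, T) = 0x34; 0x9B ⊕ 0x34 = 0xAF.
C[5]: T = 0x3A, S = E(K, T) = 0x37; 0x8B ⊕ 0x37 = 0xBC.
C[6]: T = 0x3B, S = E(K, T) = 0x36; 0x9C ⊕ 0x36 = 0xAA.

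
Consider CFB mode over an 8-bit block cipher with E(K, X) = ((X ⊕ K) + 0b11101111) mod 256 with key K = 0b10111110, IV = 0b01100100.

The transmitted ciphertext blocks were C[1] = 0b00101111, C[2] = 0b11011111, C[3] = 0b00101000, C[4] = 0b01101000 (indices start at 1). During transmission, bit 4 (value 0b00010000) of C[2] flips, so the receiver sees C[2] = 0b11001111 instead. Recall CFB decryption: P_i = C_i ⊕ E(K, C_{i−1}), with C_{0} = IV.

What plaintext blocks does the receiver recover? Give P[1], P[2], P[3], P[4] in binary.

Only C[2] changed, to 0b11001111. In CFB, a change in C_i flips the same bit in P_i and garbles P_{i+1}. Decrypting the received ciphertext:
P[1]: E(K, 0b01100100) = 0b11001001; 0b00101111 ⊕ 0b11001001 = 0b11100110.
P[2]: E(K, 0b00101111) = 0b10000000; 0b11001111 ⊕ 0b10000000 = 0b01001111.
P[3]: E(K, 0b11001111) = 0b01100000; 0b00101000 ⊕ 0b01100000 = 0b01001000.
P[4]: E(K, 0b00101000) = 0b10000101; 0b01101000 ⊕ 0b10000101 = 0b11101101.
Blocks that differ from the original plaintext: P[2], P[3].

P[1] = 0b11100110, P[2] = 0b01001111, P[3] = 0b01001000, P[4] = 0b11101101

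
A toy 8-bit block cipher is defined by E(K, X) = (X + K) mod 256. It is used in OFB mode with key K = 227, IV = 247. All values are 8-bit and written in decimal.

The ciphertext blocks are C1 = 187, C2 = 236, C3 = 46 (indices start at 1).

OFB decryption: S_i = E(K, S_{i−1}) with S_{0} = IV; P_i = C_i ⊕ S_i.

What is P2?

P1: S = E(K, 247) = 218; 187 ⊕ 218 = 97.
P2: S = E(K, 218) = 189; 236 ⊕ 189 = 81.

P2 = 81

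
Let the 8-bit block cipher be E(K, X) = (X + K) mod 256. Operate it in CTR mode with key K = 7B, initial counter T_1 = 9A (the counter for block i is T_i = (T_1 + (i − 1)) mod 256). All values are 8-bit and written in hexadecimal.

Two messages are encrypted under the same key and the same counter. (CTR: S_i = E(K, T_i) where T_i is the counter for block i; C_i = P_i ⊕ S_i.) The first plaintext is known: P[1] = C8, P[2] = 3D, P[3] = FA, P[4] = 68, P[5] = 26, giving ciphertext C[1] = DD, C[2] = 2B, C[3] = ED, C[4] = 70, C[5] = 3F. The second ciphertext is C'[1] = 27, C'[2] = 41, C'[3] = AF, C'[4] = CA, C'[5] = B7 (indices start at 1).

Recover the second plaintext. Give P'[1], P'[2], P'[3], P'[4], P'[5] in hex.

P'[1] = 32, P'[2] = 57, P'[3] = B8, P'[4] = D2, P'[5] = AE

In CTR with a reused counter, both messages share the same keystream S_i, so C_i ⊕ C'_i = P_i ⊕ P'_i and thus P'_i = P_i ⊕ C_i ⊕ C'_i.
P'[1]: C8 ⊕ DD ⊕ 27 = 32.
P'[2]: 3D ⊕ 2B ⊕ 41 = 57.
P'[3]: FA ⊕ ED ⊕ AF = B8.
P'[4]: 68 ⊕ 70 ⊕ CA = D2.
P'[5]: 26 ⊕ 3F ⊕ B7 = AE.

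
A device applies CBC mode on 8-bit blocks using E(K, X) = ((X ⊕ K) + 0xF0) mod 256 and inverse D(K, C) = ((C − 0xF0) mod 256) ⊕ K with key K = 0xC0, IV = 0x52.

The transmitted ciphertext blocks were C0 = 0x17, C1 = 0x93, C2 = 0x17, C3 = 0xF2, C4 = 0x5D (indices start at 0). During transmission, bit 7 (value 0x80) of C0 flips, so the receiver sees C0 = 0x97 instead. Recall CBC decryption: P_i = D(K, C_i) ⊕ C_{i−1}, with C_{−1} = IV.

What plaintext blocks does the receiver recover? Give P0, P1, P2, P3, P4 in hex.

P0 = 0x35, P1 = 0xF4, P2 = 0x74, P3 = 0xD5, P4 = 0x5F

Only C0 changed, to 0x97. In CBC, a change in C_i garbles P_i and flips the same bit in P_{i+1}. Decrypting the received ciphertext:
P0: D(K, 0x97) = 0x67; 0x67 ⊕ 0x52 = 0x35.
P1: D(K, 0x93) = 0x63; 0x63 ⊕ 0x97 = 0xF4.
P2: D(K, 0x17) = 0xE7; 0xE7 ⊕ 0x93 = 0x74.
P3: D(K, 0xF2) = 0xC2; 0xC2 ⊕ 0x17 = 0xD5.
P4: D(K, 0x5D) = 0xAD; 0xAD ⊕ 0xF2 = 0x5F.
Blocks that differ from the original plaintext: P0, P1.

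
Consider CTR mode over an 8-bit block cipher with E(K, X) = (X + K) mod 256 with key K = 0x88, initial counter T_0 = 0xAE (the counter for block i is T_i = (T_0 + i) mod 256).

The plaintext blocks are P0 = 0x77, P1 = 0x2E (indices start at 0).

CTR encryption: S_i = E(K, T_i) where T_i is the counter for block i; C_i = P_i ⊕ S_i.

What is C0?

C0 = 0x41

C0: T = 0xAE, S = E(K, T) = 0x36; 0x77 ⊕ 0x36 = 0x41.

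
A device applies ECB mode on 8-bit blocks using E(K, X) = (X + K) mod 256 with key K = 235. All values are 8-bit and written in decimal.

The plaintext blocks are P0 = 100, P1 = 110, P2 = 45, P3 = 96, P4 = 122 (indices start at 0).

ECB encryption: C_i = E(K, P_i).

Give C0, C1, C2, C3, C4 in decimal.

C0: E(K, 100) = 79.
C1: E(K, 110) = 89.
C2: E(K, 45) = 24.
C3: E(K, 96) = 75.
C4: E(K, 122) = 101.

C0 = 79, C1 = 89, C2 = 24, C3 = 75, C4 = 101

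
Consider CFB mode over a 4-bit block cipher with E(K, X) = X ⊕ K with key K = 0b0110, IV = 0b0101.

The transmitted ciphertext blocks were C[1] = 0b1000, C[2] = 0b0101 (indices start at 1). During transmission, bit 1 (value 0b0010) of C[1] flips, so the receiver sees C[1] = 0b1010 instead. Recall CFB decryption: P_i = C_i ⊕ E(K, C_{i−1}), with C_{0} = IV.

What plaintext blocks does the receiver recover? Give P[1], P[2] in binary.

Only C[1] changed, to 0b1010. In CFB, a change in C_i flips the same bit in P_i and garbles P_{i+1}. Decrypting the received ciphertext:
P[1]: E(K, 0b0101) = 0b0011; 0b1010 ⊕ 0b0011 = 0b1001.
P[2]: E(K, 0b1010) = 0b1100; 0b0101 ⊕ 0b1100 = 0b1001.
Blocks that differ from the original plaintext: P[1], P[2].

P[1] = 0b1001, P[2] = 0b1001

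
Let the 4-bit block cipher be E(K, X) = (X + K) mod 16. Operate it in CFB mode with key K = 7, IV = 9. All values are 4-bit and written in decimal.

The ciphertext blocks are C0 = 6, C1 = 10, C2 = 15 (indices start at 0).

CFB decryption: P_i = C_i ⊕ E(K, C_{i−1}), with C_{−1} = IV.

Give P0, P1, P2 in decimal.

P0 = 6, P1 = 7, P2 = 14

P0: E(K, 9) = 0; 6 ⊕ 0 = 6.
P1: E(K, 6) = 13; 10 ⊕ 13 = 7.
P2: E(K, 10) = 1; 15 ⊕ 1 = 14.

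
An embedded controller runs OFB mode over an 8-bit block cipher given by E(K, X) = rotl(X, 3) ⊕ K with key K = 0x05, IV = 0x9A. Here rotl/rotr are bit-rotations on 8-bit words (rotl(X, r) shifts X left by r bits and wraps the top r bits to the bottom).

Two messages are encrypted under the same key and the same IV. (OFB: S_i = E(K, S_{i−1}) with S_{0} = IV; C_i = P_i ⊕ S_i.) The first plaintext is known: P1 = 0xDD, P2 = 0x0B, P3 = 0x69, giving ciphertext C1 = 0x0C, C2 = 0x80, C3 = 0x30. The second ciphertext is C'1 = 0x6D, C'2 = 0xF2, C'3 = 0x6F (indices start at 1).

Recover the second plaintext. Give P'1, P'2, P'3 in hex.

In OFB with a reused IV, both messages share the same keystream S_i, so C_i ⊕ C'_i = P_i ⊕ P'_i and thus P'_i = P_i ⊕ C_i ⊕ C'_i.
P'1: 0xDD ⊕ 0x0C ⊕ 0x6D = 0xBC.
P'2: 0x0B ⊕ 0x80 ⊕ 0xF2 = 0x79.
P'3: 0x69 ⊕ 0x30 ⊕ 0x6F = 0x36.

P'1 = 0xBC, P'2 = 0x79, P'3 = 0x36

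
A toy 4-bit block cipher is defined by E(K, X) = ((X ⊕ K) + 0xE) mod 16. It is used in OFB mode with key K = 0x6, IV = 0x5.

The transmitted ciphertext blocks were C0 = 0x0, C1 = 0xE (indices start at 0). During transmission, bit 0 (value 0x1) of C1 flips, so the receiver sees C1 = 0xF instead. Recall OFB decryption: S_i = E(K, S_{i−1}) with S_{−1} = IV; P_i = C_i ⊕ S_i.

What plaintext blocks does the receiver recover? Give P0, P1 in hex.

Only C1 changed, to 0xF. In OFB, a change in C_i flips the same bit in P_i only; the keystream is unaffected. Decrypting the received ciphertext:
P0: S = E(K, 0x5) = 0x1; 0x0 ⊕ 0x1 = 0x1.
P1: S = E(K, 0x1) = 0x5; 0xF ⊕ 0x5 = 0xA.
Blocks that differ from the original plaintext: P1.

P0 = 0x1, P1 = 0xA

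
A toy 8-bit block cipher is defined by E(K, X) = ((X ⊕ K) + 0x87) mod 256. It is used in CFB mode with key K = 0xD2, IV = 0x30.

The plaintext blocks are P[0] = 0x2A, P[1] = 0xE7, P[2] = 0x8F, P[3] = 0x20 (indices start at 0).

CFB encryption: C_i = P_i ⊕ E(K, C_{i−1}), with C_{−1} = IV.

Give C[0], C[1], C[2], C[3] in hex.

C[0]: E(K, 0x30) = 0x69; 0x2A ⊕ 0x69 = 0x43.
C[1]: E(K, 0x43) = 0x18; 0xE7 ⊕ 0x18 = 0xFF.
C[2]: E(K, 0xFF) = 0xB4; 0x8F ⊕ 0xB4 = 0x3B.
C[3]: E(K, 0x3B) = 0x70; 0x20 ⊕ 0x70 = 0x50.

C[0] = 0x43, C[1] = 0xFF, C[2] = 0x3B, C[3] = 0x50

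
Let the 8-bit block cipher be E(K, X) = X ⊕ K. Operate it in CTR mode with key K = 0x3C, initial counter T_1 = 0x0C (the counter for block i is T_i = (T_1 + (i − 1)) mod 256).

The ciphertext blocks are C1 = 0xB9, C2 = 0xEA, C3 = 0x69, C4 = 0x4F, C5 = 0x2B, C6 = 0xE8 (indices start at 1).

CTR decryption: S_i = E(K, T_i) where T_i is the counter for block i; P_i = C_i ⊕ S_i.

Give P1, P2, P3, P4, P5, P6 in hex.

P1 = 0x89, P2 = 0xDB, P3 = 0x5B, P4 = 0x7C, P5 = 0x07, P6 = 0xC5

P1: T = 0x0C, S = E(K, T) = 0x30; 0xB9 ⊕ 0x30 = 0x89.
P2: T = 0x0D, S = E(K, T) = 0x31; 0xEA ⊕ 0x31 = 0xDB.
P3: T = 0x0E, S = E(K, T) = 0x32; 0x69 ⊕ 0x32 = 0x5B.
P4: T = 0x0F, S = E(K, T) = 0x33; 0x4F ⊕ 0x33 = 0x7C.
P5: T = 0x10, S = E(K, T) = 0x2C; 0x2B ⊕ 0x2C = 0x07.
P6: T = 0x11, S = E(K, T) = 0x2D; 0xE8 ⊕ 0x2D = 0xC5.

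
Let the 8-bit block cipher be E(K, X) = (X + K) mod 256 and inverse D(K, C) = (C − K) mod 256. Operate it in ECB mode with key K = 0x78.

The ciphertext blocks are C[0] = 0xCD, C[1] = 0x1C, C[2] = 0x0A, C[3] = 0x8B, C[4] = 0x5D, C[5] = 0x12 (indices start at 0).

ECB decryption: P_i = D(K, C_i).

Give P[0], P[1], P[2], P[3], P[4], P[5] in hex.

P[0]: D(K, 0xCD) = 0x55.
P[1]: D(K, 0x1C) = 0xA4.
P[2]: D(K, 0x0A) = 0x92.
P[3]: D(K, 0x8B) = 0x13.
P[4]: D(K, 0x5D) = 0xE5.
P[5]: D(K, 0x12) = 0x9A.

P[0] = 0x55, P[1] = 0xA4, P[2] = 0x92, P[3] = 0x13, P[4] = 0xE5, P[5] = 0x9A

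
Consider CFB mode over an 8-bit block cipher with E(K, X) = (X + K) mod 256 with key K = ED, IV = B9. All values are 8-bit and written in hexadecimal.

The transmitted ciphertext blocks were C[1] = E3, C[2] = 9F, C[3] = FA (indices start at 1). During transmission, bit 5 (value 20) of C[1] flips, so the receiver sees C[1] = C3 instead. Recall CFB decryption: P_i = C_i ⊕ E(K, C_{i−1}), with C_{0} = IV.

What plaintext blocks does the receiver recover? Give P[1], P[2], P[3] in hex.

P[1] = 65, P[2] = 2F, P[3] = 76

Only C[1] changed, to C3. In CFB, a change in C_i flips the same bit in P_i and garbles P_{i+1}. Decrypting the received ciphertext:
P[1]: E(K, B9) = A6; C3 ⊕ A6 = 65.
P[2]: E(K, C3) = B0; 9F ⊕ B0 = 2F.
P[3]: E(K, 9F) = 8C; FA ⊕ 8C = 76.
Blocks that differ from the original plaintext: P[1], P[2].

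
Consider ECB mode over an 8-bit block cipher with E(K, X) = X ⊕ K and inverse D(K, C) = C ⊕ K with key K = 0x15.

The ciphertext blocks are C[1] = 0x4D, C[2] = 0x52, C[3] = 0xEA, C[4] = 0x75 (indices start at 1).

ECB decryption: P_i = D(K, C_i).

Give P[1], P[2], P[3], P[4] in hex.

P[1]: D(K, 0x4D) = 0x58.
P[2]: D(K, 0x52) = 0x47.
P[3]: D(K, 0xEA) = 0xFF.
P[4]: D(K, 0x75) = 0x60.

P[1] = 0x58, P[2] = 0x47, P[3] = 0xFF, P[4] = 0x60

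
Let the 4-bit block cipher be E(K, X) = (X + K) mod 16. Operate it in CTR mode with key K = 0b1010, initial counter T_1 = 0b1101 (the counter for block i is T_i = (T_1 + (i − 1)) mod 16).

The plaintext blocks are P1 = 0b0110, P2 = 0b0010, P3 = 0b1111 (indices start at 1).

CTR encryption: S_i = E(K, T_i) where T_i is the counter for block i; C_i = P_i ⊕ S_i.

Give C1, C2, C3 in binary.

C1 = 0b0001, C2 = 0b1010, C3 = 0b0110

C1: T = 0b1101, S = E(K, T) = 0b0111; 0b0110 ⊕ 0b0111 = 0b0001.
C2: T = 0b1110, S = E(K, T) = 0b1000; 0b0010 ⊕ 0b1000 = 0b1010.
C3: T = 0b1111, S = E(K, T) = 0b1001; 0b1111 ⊕ 0b1001 = 0b0110.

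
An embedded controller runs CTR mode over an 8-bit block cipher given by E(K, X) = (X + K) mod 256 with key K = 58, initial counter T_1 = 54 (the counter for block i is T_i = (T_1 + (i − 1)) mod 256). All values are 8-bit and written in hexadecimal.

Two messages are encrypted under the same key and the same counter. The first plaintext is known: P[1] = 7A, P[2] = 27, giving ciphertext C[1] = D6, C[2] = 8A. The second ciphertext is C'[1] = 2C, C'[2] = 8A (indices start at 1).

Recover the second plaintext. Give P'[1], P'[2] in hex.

In CTR with a reused counter, both messages share the same keystream S_i, so C_i ⊕ C'_i = P_i ⊕ P'_i and thus P'_i = P_i ⊕ C_i ⊕ C'_i.
P'[1]: 7A ⊕ D6 ⊕ 2C = 80.
P'[2]: 27 ⊕ 8A ⊕ 8A = 27.

P'[1] = 80, P'[2] = 27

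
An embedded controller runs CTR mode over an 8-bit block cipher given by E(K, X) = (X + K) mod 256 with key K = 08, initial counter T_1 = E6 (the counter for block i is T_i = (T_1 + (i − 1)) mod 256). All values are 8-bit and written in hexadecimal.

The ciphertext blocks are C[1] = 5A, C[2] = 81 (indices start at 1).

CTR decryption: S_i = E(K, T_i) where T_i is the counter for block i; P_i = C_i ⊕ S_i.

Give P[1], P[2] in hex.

P[1]: T = E6, S = E(K, T) = EE; 5A ⊕ EE = B4.
P[2]: T = E7, S = E(K, T) = EF; 81 ⊕ EF = 6E.

P[1] = B4, P[2] = 6E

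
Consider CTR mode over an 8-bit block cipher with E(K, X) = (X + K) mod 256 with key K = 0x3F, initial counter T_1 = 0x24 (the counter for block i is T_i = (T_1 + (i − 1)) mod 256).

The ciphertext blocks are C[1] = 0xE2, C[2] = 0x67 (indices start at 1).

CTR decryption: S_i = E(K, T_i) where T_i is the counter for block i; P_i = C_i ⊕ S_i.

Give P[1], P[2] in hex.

P[1]: T = 0x24, S = E(K, T) = 0x63; 0xE2 ⊕ 0x63 = 0x81.
P[2]: T = 0x25, S = E(K, T) = 0x64; 0x67 ⊕ 0x64 = 0x03.

P[1] = 0x81, P[2] = 0x03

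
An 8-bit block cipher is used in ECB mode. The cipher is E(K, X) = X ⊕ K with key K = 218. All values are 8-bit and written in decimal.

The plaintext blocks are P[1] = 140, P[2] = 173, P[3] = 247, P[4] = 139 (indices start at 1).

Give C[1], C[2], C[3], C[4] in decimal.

C[1] = 86, C[2] = 119, C[3] = 45, C[4] = 81

ECB encryption: C_i = E(K, P_i).
C[1]: E(K, 140) = 86.
C[2]: E(K, 173) = 119.
C[3]: E(K, 247) = 45.
C[4]: E(K, 139) = 81.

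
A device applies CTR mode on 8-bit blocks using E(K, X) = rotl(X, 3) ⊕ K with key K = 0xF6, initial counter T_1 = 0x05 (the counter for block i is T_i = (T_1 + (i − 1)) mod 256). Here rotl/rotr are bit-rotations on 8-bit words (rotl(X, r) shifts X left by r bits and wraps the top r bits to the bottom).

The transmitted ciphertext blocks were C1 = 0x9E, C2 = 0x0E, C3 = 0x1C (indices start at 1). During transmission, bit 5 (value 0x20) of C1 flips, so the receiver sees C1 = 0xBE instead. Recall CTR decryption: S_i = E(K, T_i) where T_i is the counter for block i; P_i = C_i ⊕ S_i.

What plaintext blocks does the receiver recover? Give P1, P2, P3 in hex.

Only C1 changed, to 0xBE. In CTR, a change in C_i flips the same bit in P_i only; the keystream is unaffected. Decrypting the received ciphertext:
P1: T = 0x05, S = E(K, T) = 0xDE; 0xBE ⊕ 0xDE = 0x60.
P2: T = 0x06, S = E(K, T) = 0xC6; 0x0E ⊕ 0xC6 = 0xC8.
P3: T = 0x07, S = E(K, T) = 0xCE; 0x1C ⊕ 0xCE = 0xD2.
Blocks that differ from the original plaintext: P1.

P1 = 0x60, P2 = 0xC8, P3 = 0xD2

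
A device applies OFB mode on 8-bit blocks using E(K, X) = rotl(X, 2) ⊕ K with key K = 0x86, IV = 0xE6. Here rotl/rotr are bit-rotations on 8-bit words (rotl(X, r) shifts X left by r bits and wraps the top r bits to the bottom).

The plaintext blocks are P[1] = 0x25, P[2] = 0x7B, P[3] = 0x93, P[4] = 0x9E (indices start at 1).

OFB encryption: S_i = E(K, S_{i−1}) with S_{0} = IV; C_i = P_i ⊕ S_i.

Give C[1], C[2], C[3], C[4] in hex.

C[1]: S = E(K, 0xE6) = 0x1D; 0x25 ⊕ 0x1D = 0x38.
C[2]: S = E(K, 0x1D) = 0xF2; 0x7B ⊕ 0xF2 = 0x89.
C[3]: S = E(K, 0xF2) = 0x4D; 0x93 ⊕ 0x4D = 0xDE.
C[4]: S = E(K, 0x4D) = 0xB3; 0x9E ⊕ 0xB3 = 0x2D.

C[1] = 0x38, C[2] = 0x89, C[3] = 0xDE, C[4] = 0x2D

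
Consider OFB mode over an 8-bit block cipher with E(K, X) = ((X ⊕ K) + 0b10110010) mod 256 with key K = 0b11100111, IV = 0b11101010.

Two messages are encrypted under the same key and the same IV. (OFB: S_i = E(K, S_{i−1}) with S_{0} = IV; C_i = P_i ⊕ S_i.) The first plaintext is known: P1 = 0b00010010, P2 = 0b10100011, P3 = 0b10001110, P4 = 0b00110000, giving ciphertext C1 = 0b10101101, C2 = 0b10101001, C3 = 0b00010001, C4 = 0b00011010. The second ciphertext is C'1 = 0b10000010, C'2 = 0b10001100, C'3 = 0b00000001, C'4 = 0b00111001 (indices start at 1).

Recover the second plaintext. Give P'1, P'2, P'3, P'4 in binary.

In OFB with a reused IV, both messages share the same keystream S_i, so C_i ⊕ C'_i = P_i ⊕ P'_i and thus P'_i = P_i ⊕ C_i ⊕ C'_i.
P'1: 0b00010010 ⊕ 0b10101101 ⊕ 0b10000010 = 0b00111101.
P'2: 0b10100011 ⊕ 0b10101001 ⊕ 0b10001100 = 0b10000110.
P'3: 0b10001110 ⊕ 0b00010001 ⊕ 0b00000001 = 0b10011110.
P'4: 0b00110000 ⊕ 0b00011010 ⊕ 0b00111001 = 0b00010011.

P'1 = 0b00111101, P'2 = 0b10000110, P'3 = 0b10011110, P'4 = 0b00010011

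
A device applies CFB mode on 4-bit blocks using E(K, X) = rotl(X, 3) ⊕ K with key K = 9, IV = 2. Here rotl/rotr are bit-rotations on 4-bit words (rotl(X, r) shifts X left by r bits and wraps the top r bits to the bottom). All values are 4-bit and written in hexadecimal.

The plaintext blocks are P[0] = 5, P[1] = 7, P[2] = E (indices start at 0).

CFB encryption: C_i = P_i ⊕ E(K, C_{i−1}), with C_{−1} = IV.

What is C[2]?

C[2] = 7

C[0]: E(K, 2) = 8; 5 ⊕ 8 = D.
C[1]: E(K, D) = 7; 7 ⊕ 7 = 0.
C[2]: E(K, 0) = 9; E ⊕ 9 = 7.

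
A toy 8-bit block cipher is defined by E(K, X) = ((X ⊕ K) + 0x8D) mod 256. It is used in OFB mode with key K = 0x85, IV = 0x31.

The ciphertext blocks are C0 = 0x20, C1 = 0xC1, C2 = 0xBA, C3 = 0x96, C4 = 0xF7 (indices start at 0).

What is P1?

OFB decryption: S_i = E(K, S_{i−1}) with S_{−1} = IV; P_i = C_i ⊕ S_i.
P0: S = E(K, 0x31) = 0x41; 0x20 ⊕ 0x41 = 0x61.
P1: S = E(K, 0x41) = 0x51; 0xC1 ⊕ 0x51 = 0x90.

P1 = 0x90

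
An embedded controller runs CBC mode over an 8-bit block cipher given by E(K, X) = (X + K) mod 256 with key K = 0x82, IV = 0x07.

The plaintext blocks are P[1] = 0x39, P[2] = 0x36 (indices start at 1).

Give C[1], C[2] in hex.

C[1] = 0xC0, C[2] = 0x78

CBC encryption: C_i = E(K, P_i ⊕ C_{i−1}), with C_{0} = IV.
C[1]: P[1] ⊕ 0x07 = 0x3E; E(K, 0x3E) = 0xC0.
C[2]: P[2] ⊕ 0xC0 = 0xF6; E(K, 0xF6) = 0x78.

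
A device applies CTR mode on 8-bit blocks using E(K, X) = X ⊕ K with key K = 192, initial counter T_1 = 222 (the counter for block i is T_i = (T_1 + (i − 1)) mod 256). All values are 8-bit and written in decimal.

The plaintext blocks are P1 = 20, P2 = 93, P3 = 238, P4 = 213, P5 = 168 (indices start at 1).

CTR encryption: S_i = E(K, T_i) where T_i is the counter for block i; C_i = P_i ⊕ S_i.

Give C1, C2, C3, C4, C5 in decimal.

C1: T = 222, S = E(K, T) = 30; 20 ⊕ 30 = 10.
C2: T = 223, S = E(K, T) = 31; 93 ⊕ 31 = 66.
C3: T = 224, S = E(K, T) = 32; 238 ⊕ 32 = 206.
C4: T = 225, S = E(K, T) = 33; 213 ⊕ 33 = 244.
C5: T = 226, S = E(K, T) = 34; 168 ⊕ 34 = 138.

C1 = 10, C2 = 66, C3 = 206, C4 = 244, C5 = 138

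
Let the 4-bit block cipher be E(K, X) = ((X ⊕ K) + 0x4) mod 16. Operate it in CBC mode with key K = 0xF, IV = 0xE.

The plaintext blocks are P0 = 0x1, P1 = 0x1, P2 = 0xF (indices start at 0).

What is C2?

CBC encryption: C_i = E(K, P_i ⊕ C_{i−1}), with C_{−1} = IV.
C0: P0 ⊕ 0xE = 0xF; E(K, 0xF) = 0x4.
C1: P1 ⊕ 0x4 = 0x5; E(K, 0x5) = 0xE.
C2: P2 ⊕ 0xE = 0x1; E(K, 0x1) = 0x2.

C2 = 0x2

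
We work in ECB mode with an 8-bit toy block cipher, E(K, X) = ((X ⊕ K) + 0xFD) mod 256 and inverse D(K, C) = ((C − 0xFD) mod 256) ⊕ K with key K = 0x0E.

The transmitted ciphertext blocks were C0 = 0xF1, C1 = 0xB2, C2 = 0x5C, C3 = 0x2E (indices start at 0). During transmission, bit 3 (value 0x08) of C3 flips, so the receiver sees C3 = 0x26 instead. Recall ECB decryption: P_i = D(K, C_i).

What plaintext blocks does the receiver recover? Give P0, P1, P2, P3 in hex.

P0 = 0xFA, P1 = 0xBB, P2 = 0x51, P3 = 0x27

Only C3 changed, to 0x26. In ECB, a change in C_i affects only P_i. Decrypting the received ciphertext:
P0: D(K, 0xF1) = 0xFA.
P1: D(K, 0xB2) = 0xBB.
P2: D(K, 0x5C) = 0x51.
P3: D(K, 0x26) = 0x27.
Blocks that differ from the original plaintext: P3.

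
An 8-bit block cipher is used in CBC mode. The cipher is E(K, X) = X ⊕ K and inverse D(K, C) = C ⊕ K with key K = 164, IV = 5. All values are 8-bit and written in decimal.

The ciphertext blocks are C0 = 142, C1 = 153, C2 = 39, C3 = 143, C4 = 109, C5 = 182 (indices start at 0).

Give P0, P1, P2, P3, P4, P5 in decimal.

CBC decryption: P_i = D(K, C_i) ⊕ C_{i−1}, with C_{−1} = IV.
P0: D(K, 142) = 42; 42 ⊕ 5 = 47.
P1: D(K, 153) = 61; 61 ⊕ 142 = 179.
P2: D(K, 39) = 131; 131 ⊕ 153 = 26.
P3: D(K, 143) = 43; 43 ⊕ 39 = 12.
P4: D(K, 109) = 201; 201 ⊕ 143 = 70.
P5: D(K, 182) = 18; 18 ⊕ 109 = 127.

P0 = 47, P1 = 179, P2 = 26, P3 = 12, P4 = 70, P5 = 127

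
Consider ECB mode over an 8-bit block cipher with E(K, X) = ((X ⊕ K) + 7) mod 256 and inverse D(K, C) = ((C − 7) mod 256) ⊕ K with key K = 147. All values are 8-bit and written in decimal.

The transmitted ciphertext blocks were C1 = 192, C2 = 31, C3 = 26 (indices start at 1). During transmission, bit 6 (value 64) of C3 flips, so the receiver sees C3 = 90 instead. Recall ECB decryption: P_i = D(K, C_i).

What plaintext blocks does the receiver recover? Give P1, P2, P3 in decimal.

Only C3 changed, to 90. In ECB, a change in C_i affects only P_i. Decrypting the received ciphertext:
P1: D(K, 192) = 42.
P2: D(K, 31) = 139.
P3: D(K, 90) = 192.
Blocks that differ from the original plaintext: P3.

P1 = 42, P2 = 139, P3 = 192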